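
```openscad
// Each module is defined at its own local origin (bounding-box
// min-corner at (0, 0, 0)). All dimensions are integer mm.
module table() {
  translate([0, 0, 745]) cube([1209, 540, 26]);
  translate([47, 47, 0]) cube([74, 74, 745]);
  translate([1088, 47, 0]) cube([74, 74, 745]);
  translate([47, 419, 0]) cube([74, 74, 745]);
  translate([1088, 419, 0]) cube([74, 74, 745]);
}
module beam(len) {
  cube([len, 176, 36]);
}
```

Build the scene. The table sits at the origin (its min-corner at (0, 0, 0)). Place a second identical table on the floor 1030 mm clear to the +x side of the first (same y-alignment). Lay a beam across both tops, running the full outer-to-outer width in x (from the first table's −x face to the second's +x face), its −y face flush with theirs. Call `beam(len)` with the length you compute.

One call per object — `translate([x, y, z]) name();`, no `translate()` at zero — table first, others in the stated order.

table();
translate([2239, 0, 0]) table();
translate([0, 0, 771]) beam(3448);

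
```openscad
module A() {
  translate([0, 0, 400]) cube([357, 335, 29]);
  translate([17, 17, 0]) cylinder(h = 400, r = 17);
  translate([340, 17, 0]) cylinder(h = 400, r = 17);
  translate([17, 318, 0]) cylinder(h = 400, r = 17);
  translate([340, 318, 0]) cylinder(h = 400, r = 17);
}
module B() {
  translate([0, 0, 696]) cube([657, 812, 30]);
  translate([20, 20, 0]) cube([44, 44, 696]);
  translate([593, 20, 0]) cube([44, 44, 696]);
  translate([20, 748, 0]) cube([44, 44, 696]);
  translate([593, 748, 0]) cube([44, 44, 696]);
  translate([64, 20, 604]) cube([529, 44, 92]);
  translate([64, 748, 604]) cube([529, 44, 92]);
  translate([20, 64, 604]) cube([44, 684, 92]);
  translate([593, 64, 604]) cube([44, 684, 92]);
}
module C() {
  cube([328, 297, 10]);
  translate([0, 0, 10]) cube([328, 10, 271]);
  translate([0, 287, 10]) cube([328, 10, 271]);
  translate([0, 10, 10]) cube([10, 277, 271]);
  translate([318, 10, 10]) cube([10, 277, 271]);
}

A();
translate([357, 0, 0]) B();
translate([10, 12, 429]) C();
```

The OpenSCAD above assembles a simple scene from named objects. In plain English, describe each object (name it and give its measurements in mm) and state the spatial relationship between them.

A is a four-legged stool. The seat is a 357×335×29 mm slab whose top surface is at z = 429 mm; four round legs, each 34 mm in diameter, run from the floor (z = 0) to the underside of the seat, each leg's axis is inset half a diameter from the nearest pair of seat edges (so the leg's bounding box is flush with the corner).

B is a rectangular dining table. The top is 657×812×30 mm with its upper surface at z = 726 mm. It stands on four 44×44 mm square legs, each inset 20 mm from the nearest pair of top edges, running from the floor to the underside of the top. Four apron rails, 44 mm thick and 92 mm tall, run between adjacent legs with their top edges flush with the underside of the top and their outer faces flush with the legs' outer faces.

C is an open storage box with external size 328×297×281 mm and wall thickness 10 mm (the base is also 10 mm thick). The base covers the whole footprint; the four walls stand on the base, with the y-facing walls full-width and the x-facing walls fitting between their inner faces.

The table is against the stool's +x side, with their −y faces flush. The open box is on top of the stool.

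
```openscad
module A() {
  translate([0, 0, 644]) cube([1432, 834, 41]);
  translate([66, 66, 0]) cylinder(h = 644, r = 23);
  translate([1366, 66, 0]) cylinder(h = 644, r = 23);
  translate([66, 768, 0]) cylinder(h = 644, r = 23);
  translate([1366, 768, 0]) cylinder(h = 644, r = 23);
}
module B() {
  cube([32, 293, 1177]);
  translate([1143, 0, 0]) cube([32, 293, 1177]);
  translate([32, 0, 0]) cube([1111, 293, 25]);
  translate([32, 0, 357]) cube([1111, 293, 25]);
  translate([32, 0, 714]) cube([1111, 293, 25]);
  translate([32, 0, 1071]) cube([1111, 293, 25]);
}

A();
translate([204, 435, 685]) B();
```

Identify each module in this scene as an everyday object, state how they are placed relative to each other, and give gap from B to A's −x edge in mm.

A is a table. B is a bookshelf. The bookshelf is on top of the table. The gap from the bookshelf to the table's −x edge is 204 mm.

The bookshelf's min-x is at 204; the table's min-x is 0; gap = 204 mm.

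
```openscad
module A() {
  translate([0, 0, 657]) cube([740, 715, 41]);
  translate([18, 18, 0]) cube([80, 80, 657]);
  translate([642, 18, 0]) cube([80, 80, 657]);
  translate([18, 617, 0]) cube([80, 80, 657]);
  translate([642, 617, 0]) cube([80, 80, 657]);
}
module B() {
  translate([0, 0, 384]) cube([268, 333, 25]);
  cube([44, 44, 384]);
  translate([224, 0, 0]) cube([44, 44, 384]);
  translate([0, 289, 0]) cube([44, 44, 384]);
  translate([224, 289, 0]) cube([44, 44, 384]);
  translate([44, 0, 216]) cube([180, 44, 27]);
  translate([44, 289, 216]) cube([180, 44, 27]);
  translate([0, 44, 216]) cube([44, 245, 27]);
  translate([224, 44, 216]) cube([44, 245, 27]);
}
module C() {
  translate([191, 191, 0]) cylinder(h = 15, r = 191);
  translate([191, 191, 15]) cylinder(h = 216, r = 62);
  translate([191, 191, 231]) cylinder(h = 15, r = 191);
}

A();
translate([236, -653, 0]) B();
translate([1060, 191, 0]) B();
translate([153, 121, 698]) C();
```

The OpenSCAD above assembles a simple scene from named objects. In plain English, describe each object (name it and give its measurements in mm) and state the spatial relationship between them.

A is a rectangular dining table. The top is 740×715×41 mm with its upper surface at z = 698 mm. It stands on four 80×80 mm square legs, each inset 18 mm from the nearest pair of top edges, running from the floor to the underside of the top.

B is a four-legged stool. The seat is 268×333 mm, 25 mm thick, top at z = 409 mm. It stands on four square legs, each 44×44 mm in cross-section, from z = 0 to the seat underside, each flush with a corner of the seat. Four stretchers, 44 mm wide and 27 mm tall, connect adjacent legs with their undersides at z = 216 mm, each running between the inner faces of the legs it joins and aligned with the legs' outer faces on the other axis.

C is a spool: two coaxial disc flanges of radius 191 mm and thickness 15 mm, joined by a core cylinder of radius 62 mm and height 216 mm. The lower flange rests on z = 0 and the three cylinders share a vertical axis.

Two stools sit around the table at the −y, +x sides. The spool is on top of the table.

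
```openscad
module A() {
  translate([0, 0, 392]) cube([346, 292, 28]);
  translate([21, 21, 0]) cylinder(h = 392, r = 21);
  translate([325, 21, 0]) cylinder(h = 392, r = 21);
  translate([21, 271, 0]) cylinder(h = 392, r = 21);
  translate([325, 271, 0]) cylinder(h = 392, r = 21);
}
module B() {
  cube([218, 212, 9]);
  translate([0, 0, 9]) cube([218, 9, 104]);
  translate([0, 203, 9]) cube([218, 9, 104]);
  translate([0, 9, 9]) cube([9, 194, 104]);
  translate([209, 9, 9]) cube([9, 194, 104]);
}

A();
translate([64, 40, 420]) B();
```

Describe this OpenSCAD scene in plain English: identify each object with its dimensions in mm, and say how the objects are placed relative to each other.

A is a four-legged stool. The seat is a 346×292×28 mm slab whose top surface is at z = 420 mm; four round legs, each 42 mm in diameter, run from the floor (z = 0) to the underside of the seat, each leg's axis is inset half a diameter from the nearest pair of seat edges (so the leg's bounding box is flush with the corner).

B is an open-topped rectangular box: outside dimensions 218×212×113 mm, with a uniform wall and base thickness of 9 mm. The base is a full 218×212 slab on the floor; four walls sit on top of the base. The front and back walls (the −y and +y sides) span the full width; the two side walls fit between them.

The open box is on top of the stool, centred.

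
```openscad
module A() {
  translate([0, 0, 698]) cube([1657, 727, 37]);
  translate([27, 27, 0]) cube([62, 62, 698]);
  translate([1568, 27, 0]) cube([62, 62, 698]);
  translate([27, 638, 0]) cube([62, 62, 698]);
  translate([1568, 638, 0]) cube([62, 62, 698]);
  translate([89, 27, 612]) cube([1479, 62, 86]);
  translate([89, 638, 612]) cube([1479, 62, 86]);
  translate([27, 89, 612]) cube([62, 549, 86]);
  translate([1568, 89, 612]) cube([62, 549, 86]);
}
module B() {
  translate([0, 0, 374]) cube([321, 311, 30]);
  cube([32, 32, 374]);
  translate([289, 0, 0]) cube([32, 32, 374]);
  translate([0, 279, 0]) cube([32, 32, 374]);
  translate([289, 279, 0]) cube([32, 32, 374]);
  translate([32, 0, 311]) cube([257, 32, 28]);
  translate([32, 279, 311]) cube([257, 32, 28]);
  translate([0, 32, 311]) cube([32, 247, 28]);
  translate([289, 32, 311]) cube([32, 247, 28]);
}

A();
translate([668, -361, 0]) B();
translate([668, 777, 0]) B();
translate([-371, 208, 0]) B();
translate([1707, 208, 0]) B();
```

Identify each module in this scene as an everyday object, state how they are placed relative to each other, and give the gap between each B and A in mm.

A is a table. B is a stool. Four stools sit around the table at the −y, +y, −x, +x sides. The gap between each stool and the table is 50 mm.

Each stool's nearest face is 50 mm from the table's bounding box.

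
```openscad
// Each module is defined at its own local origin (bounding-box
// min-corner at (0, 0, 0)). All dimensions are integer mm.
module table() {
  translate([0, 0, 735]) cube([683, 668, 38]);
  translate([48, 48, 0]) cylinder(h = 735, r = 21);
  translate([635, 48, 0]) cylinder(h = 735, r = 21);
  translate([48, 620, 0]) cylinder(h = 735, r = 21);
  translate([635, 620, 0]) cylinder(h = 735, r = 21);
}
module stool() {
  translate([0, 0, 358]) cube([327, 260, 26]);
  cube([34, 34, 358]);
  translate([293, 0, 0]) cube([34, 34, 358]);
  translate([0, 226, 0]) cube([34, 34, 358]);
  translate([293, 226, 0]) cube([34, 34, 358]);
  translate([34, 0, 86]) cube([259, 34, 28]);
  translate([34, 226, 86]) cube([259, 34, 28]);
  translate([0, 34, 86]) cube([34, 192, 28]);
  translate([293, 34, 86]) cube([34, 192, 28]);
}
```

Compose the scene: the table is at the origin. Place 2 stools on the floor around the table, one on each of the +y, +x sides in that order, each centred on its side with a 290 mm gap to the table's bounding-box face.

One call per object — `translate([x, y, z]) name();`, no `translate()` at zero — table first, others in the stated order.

table();
translate([178, 958, 0]) stool();
translate([973, 204, 0]) stool();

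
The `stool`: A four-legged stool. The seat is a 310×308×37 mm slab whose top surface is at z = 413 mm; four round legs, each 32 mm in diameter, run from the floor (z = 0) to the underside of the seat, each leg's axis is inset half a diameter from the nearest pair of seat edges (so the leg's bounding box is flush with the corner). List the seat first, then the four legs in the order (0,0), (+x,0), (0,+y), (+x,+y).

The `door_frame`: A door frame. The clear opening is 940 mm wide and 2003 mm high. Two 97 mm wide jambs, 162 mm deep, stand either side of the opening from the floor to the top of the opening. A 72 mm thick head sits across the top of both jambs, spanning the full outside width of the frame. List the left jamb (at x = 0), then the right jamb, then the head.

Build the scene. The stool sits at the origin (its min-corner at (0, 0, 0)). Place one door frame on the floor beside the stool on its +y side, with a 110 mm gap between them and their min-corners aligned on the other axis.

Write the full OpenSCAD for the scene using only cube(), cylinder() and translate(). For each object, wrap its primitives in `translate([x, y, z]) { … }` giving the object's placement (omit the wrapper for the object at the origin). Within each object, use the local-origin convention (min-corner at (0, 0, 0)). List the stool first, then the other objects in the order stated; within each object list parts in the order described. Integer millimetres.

translate([0, 0, 376]) cube([310, 308, 37]);
translate([16, 16, 0]) cylinder(h = 376, r = 16);
translate([294, 16, 0]) cylinder(h = 376, r = 16);
translate([16, 292, 0]) cylinder(h = 376, r = 16);
translate([294, 292, 0]) cylinder(h = 376, r = 16);
translate([0, 418, 0]) {
  cube([97, 162, 2003]);
  translate([1037, 0, 0]) cube([97, 162, 2003]);
  translate([0, 0, 2003]) cube([1134, 162, 72]);
}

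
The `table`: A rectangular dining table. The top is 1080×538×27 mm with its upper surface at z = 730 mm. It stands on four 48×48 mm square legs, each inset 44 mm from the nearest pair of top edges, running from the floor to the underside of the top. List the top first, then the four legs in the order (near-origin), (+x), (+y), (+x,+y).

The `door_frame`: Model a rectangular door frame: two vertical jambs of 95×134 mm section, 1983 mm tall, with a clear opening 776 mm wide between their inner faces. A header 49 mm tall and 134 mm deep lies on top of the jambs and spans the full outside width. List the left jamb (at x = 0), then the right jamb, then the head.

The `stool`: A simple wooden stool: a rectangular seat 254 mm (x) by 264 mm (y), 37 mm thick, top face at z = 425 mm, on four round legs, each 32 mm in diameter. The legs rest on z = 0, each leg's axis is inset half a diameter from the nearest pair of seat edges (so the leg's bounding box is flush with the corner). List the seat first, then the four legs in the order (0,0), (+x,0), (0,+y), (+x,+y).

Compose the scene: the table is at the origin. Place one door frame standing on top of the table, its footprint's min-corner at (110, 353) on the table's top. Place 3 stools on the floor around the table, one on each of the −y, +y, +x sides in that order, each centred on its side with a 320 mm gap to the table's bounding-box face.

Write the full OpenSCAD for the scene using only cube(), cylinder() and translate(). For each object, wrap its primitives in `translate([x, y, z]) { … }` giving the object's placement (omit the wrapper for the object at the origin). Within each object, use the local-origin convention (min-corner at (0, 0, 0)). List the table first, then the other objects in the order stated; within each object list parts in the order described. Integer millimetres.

translate([0, 0, 703]) cube([1080, 538, 27]);
translate([44, 44, 0]) cube([48, 48, 703]);
translate([988, 44, 0]) cube([48, 48, 703]);
translate([44, 446, 0]) cube([48, 48, 703]);
translate([988, 446, 0]) cube([48, 48, 703]);
translate([110, 353, 730]) {
  cube([95, 134, 1983]);
  translate([871, 0, 0]) cube([95, 134, 1983]);
  translate([0, 0, 1983]) cube([966, 134, 49]);
}
translate([413, -584, 0]) {
  translate([0, 0, 388]) cube([254, 264, 37]);
  translate([16, 16, 0]) cylinder(h = 388, r = 16);
  translate([238, 16, 0]) cylinder(h = 388, r = 16);
  translate([16, 248, 0]) cylinder(h = 388, r = 16);
  translate([238, 248, 0]) cylinder(h = 388, r = 16);
}
translate([413, 858, 0]) {
  translate([0, 0, 388]) cube([254, 264, 37]);
  translate([16, 16, 0]) cylinder(h = 388, r = 16);
  translate([238, 16, 0]) cylinder(h = 388, r = 16);
  translate([16, 248, 0]) cylinder(h = 388, r = 16);
  translate([238, 248, 0]) cylinder(h = 388, r = 16);
}
translate([1400, 137, 0]) {
  translate([0, 0, 388]) cube([254, 264, 37]);
  translate([16, 16, 0]) cylinder(h = 388, r = 16);
  translate([238, 16, 0]) cylinder(h = 388, r = 16);
  translate([16, 248, 0]) cylinder(h = 388, r = 16);
  translate([238, 248, 0]) cylinder(h = 388, r = 16);
}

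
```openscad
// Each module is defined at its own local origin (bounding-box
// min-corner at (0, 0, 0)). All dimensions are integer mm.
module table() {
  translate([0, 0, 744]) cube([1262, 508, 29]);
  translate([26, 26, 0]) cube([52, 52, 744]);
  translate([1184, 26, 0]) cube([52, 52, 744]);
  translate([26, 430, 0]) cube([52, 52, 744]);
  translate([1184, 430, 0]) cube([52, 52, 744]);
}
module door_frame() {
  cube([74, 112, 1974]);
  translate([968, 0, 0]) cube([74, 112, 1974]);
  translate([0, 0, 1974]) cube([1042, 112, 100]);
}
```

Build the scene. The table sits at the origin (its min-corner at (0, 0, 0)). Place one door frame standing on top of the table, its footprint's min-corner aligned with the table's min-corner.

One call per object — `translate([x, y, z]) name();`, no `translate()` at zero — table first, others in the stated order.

table();
translate([0, 0, 773]) door_frame();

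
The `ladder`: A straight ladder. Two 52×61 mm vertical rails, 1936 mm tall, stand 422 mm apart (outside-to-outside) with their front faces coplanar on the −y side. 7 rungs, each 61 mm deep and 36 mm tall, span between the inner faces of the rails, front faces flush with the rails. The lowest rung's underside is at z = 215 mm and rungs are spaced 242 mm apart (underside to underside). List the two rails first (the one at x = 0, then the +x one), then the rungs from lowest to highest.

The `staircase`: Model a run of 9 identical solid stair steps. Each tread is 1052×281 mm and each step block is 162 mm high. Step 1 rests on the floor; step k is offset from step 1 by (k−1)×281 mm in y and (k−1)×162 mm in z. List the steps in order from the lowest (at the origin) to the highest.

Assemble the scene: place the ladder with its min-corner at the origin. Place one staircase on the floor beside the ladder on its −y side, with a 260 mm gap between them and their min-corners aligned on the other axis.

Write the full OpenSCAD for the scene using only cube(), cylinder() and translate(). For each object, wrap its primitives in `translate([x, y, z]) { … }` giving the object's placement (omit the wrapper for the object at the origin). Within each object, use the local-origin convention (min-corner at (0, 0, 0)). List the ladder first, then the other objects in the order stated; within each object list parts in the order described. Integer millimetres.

cube([52, 61, 1936]);
translate([370, 0, 0]) cube([52, 61, 1936]);
translate([52, 0, 215]) cube([318, 61, 36]);
translate([52, 0, 457]) cube([318, 61, 36]);
translate([52, 0, 699]) cube([318, 61, 36]);
translate([52, 0, 941]) cube([318, 61, 36]);
translate([52, 0, 1183]) cube([318, 61, 36]);
translate([52, 0, 1425]) cube([318, 61, 36]);
translate([52, 0, 1667]) cube([318, 61, 36]);
translate([0, -2789, 0]) {
  cube([1052, 281, 162]);
  translate([0, 281, 162]) cube([1052, 281, 162]);
  translate([0, 562, 324]) cube([1052, 281, 162]);
  translate([0, 843, 486]) cube([1052, 281, 162]);
  translate([0, 1124, 648]) cube([1052, 281, 162]);
  translate([0, 1405, 810]) cube([1052, 281, 162]);
  translate([0, 1686, 972]) cube([1052, 281, 162]);
  translate([0, 1967, 1134]) cube([1052, 281, 162]);
  translate([0, 2248, 1296]) cube([1052, 281, 162]);
}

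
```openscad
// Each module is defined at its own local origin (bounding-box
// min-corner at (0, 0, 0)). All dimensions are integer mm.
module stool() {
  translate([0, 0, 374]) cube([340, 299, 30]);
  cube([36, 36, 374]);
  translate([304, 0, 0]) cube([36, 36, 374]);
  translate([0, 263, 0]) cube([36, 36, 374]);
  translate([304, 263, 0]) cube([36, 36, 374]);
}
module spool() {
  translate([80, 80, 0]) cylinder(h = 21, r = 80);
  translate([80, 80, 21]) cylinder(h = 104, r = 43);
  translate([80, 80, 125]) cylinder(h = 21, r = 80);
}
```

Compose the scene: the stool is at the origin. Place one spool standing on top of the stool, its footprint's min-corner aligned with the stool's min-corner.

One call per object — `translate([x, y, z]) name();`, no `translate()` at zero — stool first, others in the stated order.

stool();
translate([0, 0, 404]) spool();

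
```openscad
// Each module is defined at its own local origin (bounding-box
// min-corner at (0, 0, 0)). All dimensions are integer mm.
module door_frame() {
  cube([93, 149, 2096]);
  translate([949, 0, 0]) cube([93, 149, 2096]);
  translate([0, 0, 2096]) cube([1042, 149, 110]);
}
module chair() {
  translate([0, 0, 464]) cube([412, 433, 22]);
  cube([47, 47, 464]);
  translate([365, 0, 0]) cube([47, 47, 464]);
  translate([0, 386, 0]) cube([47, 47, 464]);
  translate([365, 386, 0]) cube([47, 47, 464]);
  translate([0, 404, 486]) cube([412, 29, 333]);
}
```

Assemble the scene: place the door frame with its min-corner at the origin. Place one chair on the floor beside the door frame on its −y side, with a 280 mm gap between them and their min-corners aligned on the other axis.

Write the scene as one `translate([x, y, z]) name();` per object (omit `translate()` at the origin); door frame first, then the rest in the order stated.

door_frame();
translate([0, -713, 0]) chair();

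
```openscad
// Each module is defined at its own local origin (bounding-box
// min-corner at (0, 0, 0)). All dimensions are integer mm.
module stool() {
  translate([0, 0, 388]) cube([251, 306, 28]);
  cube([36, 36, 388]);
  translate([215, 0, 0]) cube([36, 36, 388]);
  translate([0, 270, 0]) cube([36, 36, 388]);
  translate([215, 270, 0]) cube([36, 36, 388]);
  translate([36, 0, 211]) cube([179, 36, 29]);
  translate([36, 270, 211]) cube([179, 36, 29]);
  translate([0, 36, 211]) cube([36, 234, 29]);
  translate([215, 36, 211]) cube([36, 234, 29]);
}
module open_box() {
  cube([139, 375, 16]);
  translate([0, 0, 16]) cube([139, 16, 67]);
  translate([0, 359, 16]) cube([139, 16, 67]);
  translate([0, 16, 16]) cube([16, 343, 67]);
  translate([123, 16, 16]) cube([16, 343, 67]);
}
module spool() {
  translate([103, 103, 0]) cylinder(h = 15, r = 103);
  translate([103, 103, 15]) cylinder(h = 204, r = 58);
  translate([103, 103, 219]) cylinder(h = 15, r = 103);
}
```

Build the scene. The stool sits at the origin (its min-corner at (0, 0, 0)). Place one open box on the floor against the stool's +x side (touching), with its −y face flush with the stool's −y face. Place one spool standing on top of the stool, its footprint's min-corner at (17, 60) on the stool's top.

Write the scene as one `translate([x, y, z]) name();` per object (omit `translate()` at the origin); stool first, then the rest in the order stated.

stool();
translate([251, 0, 0]) open_box();
translate([17, 60, 416]) spool();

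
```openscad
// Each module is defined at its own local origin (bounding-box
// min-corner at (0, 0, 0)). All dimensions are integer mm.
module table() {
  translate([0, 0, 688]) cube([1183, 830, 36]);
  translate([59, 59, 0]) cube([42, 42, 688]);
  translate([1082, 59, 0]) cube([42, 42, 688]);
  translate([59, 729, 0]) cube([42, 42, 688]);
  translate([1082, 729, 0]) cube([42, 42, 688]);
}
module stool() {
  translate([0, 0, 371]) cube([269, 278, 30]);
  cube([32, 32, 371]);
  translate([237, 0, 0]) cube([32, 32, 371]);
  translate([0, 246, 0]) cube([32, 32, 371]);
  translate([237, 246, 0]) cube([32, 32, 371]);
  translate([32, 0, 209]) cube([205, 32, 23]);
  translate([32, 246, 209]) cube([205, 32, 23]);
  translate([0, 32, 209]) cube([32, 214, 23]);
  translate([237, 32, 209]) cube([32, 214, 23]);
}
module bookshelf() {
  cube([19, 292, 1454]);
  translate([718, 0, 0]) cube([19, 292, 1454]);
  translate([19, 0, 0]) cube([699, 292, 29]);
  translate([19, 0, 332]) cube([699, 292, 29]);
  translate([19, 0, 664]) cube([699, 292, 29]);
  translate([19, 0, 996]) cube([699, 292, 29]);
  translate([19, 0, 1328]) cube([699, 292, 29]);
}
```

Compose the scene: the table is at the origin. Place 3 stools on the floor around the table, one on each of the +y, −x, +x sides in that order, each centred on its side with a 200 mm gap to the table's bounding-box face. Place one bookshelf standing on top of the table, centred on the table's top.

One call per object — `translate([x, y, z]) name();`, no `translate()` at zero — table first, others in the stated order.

table();
translate([457, 1030, 0]) stool();
translate([-469, 276, 0]) stool();
translate([1383, 276, 0]) stool();
translate([223, 269, 724]) bookshelf();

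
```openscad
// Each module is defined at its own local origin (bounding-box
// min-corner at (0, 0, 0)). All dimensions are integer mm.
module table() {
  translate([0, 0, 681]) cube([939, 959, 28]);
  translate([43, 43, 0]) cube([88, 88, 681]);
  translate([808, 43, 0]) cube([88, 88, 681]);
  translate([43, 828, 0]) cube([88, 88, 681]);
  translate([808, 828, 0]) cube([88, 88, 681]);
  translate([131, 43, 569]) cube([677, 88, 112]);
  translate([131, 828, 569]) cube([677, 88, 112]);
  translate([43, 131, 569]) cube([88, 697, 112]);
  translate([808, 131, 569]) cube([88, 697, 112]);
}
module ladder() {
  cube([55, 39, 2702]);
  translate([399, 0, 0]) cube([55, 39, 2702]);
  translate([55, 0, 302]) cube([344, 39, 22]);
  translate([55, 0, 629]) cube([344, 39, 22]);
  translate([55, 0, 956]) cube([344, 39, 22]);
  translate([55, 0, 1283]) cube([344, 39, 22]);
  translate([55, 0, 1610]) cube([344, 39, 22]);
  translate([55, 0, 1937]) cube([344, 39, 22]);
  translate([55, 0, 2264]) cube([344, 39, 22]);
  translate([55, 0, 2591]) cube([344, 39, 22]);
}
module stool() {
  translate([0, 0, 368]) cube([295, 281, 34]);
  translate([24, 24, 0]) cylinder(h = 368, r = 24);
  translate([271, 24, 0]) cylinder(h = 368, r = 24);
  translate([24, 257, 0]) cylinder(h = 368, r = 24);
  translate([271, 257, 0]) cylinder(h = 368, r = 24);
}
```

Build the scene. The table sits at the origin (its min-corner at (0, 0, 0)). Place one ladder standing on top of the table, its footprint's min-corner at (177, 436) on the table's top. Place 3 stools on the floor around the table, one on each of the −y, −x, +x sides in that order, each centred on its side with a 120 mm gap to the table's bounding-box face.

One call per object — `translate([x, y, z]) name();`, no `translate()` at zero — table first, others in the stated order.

table();
translate([177, 436, 709]) ladder();
translate([322, -401, 0]) stool();
translate([-415, 339, 0]) stool();
translate([1059, 339, 0]) stool();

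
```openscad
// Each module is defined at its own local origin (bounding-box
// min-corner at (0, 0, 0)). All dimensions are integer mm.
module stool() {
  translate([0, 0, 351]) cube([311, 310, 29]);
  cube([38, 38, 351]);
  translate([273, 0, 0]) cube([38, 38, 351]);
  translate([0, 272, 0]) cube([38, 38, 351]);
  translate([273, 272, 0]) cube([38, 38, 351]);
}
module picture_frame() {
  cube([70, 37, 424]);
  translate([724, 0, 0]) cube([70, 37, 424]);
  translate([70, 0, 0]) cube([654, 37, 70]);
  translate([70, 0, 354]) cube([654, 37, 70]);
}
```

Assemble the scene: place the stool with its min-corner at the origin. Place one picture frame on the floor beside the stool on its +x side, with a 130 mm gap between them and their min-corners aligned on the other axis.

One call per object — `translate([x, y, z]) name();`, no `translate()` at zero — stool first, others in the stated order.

stool();
translate([441, 0, 0]) picture_frame();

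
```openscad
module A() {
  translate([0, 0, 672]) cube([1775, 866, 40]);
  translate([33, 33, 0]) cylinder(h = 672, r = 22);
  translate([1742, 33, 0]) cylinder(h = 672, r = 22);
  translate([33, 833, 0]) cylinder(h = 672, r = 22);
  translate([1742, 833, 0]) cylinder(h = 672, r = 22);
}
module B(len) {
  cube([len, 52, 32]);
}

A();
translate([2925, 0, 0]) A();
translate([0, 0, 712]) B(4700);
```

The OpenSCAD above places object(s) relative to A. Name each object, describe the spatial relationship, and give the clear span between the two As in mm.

Second table starts at x = 2925; first ends at x = 1775; clear span = 2925 − 1775 = 1150 mm.

A is a table. B is a beam. A beam spans the tops of two tables. The clear span between the two tables is 1150 mm.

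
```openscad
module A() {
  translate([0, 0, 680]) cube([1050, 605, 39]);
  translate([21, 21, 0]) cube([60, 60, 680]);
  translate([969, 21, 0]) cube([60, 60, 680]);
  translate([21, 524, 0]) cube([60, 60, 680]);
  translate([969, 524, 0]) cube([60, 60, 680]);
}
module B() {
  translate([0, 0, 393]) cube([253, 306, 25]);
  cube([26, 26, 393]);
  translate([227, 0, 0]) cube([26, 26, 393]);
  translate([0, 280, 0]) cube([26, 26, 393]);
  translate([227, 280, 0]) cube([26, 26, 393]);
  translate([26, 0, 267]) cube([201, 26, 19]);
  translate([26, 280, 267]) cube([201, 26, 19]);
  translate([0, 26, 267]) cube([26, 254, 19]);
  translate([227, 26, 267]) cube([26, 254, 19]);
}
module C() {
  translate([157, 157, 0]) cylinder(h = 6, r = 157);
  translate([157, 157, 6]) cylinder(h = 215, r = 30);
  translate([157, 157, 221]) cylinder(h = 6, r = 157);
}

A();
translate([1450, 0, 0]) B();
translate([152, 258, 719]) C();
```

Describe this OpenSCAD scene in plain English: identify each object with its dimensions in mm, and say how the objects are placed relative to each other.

A is a table: top 1050 mm (x) × 605 mm (y), 39 mm thick, upper face at z = 719 mm, on four 60×60 mm square legs, each inset 21 mm from the nearest pair of top edges, running from z = 0 to the bottom of the top.

B is a four-legged stool. The seat is 253×306 mm, 25 mm thick, top at z = 418 mm. It stands on four square legs, each 26×26 mm in cross-section, from z = 0 to the seat underside, each flush with a corner of the seat. Four stretchers, 26 mm wide and 19 mm tall, connect adjacent legs with their undersides at z = 267 mm, each running between the inner faces of the legs it joins and aligned with the legs' outer faces on the other axis.

C is a spool: two coaxial disc flanges of radius 157 mm and thickness 6 mm, joined by a core cylinder of radius 30 mm and height 215 mm. The lower flange rests on z = 0 and the three cylinders share a vertical axis.

The stool is on the floor beside the table on its +x side. The spool is on top of the table.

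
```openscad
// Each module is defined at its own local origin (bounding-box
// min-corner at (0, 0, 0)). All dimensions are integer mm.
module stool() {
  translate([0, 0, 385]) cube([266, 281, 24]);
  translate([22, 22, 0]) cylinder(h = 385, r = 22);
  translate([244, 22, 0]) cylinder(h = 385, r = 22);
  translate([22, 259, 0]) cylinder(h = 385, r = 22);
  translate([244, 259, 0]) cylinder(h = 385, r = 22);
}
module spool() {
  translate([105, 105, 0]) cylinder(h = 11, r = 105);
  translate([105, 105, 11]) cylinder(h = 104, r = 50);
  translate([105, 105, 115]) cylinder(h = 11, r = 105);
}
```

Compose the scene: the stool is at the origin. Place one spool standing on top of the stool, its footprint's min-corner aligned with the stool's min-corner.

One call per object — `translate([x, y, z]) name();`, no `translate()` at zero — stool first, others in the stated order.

stool();
translate([0, 0, 409]) spool();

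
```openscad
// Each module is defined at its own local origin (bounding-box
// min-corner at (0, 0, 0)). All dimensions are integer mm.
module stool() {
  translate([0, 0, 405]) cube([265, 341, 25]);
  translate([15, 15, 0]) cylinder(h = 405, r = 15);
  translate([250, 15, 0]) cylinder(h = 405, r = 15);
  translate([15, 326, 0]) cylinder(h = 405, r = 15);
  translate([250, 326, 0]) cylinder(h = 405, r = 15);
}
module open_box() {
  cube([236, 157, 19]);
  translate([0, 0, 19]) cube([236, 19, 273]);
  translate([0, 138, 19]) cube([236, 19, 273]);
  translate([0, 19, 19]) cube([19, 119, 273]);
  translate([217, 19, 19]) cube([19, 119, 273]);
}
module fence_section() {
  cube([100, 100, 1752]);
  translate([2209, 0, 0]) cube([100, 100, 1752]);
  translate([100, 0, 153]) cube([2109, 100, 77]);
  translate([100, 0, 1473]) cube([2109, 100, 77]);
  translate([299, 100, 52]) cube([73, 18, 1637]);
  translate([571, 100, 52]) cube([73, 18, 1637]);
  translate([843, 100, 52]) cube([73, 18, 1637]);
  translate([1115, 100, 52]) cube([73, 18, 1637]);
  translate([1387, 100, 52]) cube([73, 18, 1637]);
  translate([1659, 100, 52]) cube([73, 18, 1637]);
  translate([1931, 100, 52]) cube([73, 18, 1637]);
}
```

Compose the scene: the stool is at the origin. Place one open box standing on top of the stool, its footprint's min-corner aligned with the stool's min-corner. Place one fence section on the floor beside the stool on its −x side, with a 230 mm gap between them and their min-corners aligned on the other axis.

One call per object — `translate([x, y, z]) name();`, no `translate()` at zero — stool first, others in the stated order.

stool();
translate([0, 0, 430]) open_box();
translate([-2539, 0, 0]) fence_section();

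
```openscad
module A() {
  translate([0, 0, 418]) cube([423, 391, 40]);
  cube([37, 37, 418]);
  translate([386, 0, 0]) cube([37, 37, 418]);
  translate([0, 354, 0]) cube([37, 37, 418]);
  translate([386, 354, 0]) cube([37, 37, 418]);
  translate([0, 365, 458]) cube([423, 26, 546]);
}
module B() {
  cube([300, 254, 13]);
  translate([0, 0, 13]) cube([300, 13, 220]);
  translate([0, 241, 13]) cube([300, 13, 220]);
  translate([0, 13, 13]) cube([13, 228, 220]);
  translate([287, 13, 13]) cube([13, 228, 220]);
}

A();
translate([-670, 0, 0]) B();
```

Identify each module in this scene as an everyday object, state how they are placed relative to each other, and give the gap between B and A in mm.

A is a chair. B is an open box. The open box is on the floor beside the chair on its −x side. The gap between the open box and the chair is 370 mm.

The open box's nearest face is 370 mm from the chair's −x face.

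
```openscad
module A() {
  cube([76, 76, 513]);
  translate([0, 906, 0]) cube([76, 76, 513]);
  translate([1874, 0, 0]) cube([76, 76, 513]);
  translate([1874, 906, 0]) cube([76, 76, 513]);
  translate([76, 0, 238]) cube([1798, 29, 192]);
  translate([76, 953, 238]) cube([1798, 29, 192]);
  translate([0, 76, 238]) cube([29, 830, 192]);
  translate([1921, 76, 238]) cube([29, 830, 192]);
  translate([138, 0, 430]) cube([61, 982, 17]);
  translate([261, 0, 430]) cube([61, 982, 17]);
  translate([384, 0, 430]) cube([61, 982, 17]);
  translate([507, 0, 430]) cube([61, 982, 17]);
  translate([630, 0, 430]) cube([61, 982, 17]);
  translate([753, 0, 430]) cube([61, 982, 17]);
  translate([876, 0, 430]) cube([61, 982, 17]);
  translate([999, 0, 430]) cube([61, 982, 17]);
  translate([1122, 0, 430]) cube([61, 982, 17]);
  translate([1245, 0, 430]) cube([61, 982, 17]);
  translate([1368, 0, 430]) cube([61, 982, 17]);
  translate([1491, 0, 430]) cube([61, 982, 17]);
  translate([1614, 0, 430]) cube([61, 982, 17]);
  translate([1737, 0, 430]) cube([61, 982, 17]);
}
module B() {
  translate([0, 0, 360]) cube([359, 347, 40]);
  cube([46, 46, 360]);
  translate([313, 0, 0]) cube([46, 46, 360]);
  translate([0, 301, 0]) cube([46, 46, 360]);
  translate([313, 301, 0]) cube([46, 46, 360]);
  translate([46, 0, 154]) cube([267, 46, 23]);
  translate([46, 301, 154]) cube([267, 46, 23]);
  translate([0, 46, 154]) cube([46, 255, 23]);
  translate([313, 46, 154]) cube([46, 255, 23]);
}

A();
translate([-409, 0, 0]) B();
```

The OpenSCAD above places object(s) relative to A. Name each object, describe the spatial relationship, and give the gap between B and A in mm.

The stool's nearest face is 50 mm from the bed frame's −x face.

A is a bed frame. B is a stool. The stool is on the floor beside the bed frame on its −x side. The gap between the stool and the bed frame is 50 mm.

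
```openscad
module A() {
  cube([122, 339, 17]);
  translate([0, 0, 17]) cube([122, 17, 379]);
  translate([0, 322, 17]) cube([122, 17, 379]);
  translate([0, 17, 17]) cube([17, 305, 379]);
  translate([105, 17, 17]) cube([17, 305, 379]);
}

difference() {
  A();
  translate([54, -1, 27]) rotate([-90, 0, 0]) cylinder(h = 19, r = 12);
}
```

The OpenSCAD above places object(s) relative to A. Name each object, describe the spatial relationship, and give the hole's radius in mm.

A is an open box. The open box has a circular hole through its front wall. The hole's radius is 12 mm.

The subtracted cylinder has r = 12 mm.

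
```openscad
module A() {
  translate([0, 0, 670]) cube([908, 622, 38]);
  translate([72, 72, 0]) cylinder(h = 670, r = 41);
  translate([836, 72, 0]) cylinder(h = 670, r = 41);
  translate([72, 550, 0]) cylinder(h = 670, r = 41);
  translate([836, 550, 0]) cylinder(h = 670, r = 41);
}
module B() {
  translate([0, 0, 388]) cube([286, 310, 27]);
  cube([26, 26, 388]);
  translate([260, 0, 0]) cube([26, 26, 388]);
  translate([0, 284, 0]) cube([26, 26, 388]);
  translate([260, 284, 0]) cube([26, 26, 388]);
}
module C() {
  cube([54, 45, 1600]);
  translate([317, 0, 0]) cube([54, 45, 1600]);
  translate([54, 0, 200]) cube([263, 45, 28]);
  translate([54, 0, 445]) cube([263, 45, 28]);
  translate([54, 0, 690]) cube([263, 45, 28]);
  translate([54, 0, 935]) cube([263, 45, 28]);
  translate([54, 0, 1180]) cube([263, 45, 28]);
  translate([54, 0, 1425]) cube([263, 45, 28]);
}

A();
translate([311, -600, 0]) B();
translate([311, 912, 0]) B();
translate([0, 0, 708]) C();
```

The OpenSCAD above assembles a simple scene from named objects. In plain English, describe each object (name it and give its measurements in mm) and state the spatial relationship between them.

A is a table with a 908×622 mm rectangular top, 38 mm thick, top surface at z = 708 mm, supported by four round legs of 82 mm diameter, each leg's bounding box inset 31 mm from the nearest pair of top edges, running from the floor.

B is a four-legged stool. The seat is 286×310 mm, 27 mm thick, top at z = 415 mm. It stands on four square legs, each 26×26 mm in cross-section, from z = 0 to the seat underside, each flush with a corner of the seat.

C is a wooden ladder with two side rails of 54×45 mm section and 1600 mm height, set 371 mm apart overall. Between them run 6 rectangular rungs (45 mm deep, 28 mm thick), front faces flush with the rails' −y face. The bottom of the first rung is 200 mm above the floor and each subsequent rung is 245 mm higher than the one below.

Two stools sit around the table at the −y, +y sides. The ladder is on top of the table.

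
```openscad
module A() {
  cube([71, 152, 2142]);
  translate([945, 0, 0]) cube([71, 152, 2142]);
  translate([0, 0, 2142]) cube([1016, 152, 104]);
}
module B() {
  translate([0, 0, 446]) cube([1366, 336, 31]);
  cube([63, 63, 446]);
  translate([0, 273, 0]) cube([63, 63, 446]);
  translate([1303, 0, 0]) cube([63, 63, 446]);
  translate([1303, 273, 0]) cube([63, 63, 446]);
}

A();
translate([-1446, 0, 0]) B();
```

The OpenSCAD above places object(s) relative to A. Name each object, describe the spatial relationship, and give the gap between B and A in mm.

The bench's nearest face is 80 mm from the door frame's −x face.

A is a door frame. B is a bench. The bench is on the floor beside the door frame on its −x side. The gap between the bench and the door frame is 80 mm.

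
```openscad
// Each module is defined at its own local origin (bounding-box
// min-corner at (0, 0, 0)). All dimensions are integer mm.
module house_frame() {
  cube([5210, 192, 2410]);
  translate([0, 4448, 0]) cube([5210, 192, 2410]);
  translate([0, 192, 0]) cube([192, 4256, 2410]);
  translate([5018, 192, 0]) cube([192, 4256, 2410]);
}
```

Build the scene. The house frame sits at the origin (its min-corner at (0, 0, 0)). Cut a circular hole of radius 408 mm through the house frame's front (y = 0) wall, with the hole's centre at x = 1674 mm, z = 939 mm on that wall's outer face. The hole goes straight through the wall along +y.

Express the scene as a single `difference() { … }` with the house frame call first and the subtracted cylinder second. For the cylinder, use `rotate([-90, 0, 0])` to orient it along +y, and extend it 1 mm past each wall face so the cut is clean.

difference() {
  house_frame();
  translate([1674, -1, 939]) rotate([-90, 0, 0]) cylinder(h = 194, r = 408);
}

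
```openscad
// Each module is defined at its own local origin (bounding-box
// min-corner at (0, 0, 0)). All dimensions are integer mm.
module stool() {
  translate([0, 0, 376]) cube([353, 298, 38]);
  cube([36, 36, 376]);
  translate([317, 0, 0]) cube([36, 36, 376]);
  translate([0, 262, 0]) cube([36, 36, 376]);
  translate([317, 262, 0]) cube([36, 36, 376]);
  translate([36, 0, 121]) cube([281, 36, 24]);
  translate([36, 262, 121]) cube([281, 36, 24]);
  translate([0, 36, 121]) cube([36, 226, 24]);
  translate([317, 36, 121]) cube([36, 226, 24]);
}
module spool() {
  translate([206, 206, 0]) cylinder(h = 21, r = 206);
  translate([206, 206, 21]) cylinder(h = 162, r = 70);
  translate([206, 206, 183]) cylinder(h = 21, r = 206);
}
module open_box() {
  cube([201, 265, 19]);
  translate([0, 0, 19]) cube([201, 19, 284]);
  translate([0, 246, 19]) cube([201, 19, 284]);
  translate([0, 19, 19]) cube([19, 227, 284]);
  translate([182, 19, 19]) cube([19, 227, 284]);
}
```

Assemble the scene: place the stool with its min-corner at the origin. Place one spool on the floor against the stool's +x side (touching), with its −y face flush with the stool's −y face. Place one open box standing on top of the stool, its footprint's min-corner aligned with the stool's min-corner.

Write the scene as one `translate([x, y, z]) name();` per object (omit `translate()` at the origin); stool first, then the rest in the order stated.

stool();
translate([353, 0, 0]) spool();
translate([0, 0, 414]) open_box();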